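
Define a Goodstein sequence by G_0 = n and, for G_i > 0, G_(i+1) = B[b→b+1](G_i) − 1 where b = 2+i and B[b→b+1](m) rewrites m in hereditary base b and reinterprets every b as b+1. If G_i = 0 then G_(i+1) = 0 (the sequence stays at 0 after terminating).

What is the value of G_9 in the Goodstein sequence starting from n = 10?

1426559238830

[0] 10 ≡ 2^(2 + 1) + 2 (base 2). Lift 3: 84. −1: 83.
[1] 83 ≡ 3^(3 + 1) + 2 (base 3). Lift 4: 1026. −1: 1025.
[2] 1025 ≡ 4^(4 + 1) + 1 (base 4). Lift 5: 15626. −1: 15625.
[3] 15625 ≡ 5^(5 + 1) (base 5). Lift 6: 279936. −1: 279935.
[4] 279935 ≡ 5·6^6 + 5·6^5 + 5·6^4 + 5·6^3 + 5·6^2 + 5·6 + 5 (base 6). Lift 7: 4215755. −1: 4215754.
[5] 4215754 ≡ 5·7^7 + 5·7^5 + 5·7^4 + 5·7^3 + 5·7^2 + 5·7 + 4 (base 7). Lift 8: 84073324. −1: 84073323.
[6] 84073323 ≡ 5·8^8 + 5·8^5 + 5·8^4 + 5·8^3 + 5·8^2 + 5·8 + 3 (base 8). Lift 9: 1937434593. −1: 1937434592.
[7] 1937434592 ≡ 5·9^9 + 5·9^5 + 5·9^4 + 5·9^3 + 5·9^2 + 5·9 + 2 (base 9). Lift 10: 50000555552. −1: 50000555551.
[8] 50000555551 ≡ 5·10^10 + 5·10^5 + 5·10^4 + 5·10^3 + 5·10^2 + 5·10 + 1 (base 10). Lift 11: 1426559238831. −1: 1426559238830.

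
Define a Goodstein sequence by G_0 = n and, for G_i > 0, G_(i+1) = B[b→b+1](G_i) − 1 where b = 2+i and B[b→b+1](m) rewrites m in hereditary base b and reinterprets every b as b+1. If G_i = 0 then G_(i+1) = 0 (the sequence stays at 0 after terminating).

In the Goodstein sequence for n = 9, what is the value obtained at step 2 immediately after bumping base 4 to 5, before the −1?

9843

[0] 9 ≡ 2^(2 + 1) + 1 (base 2). Lift 3: 82. −1: 81.
[1] 81 ≡ 3^(3 + 1) (base 3). Lift 4: 1024. −1: 1023.
[2] 1023 ≡ 3·4^4 + 3·4^3 + 3·4^2 + 3·4 + 3 (base 4). Lift 5: 9843. −1: 9842.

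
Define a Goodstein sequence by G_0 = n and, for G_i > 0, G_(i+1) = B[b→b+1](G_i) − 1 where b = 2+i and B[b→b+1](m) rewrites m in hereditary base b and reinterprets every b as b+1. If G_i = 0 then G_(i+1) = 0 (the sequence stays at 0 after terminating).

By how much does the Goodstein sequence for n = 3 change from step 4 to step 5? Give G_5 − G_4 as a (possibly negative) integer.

-1

i=0: 3 = 2 + 1 (b=2); 2→3: 3 + 1 = 4; 4−1 = 3
i=1: 3 = 3 (b=3); 3→4: 4 = 4; 4−1 = 3
i=2: 3 = 3 (b=4); 4→5: 3 = 3; 3−1 = 2
i=3: 2 = 2 (b=5); 5→6: 2 = 2; 2−1 = 1
i=4: 1 = 1 (b=6); 6→7: 1 = 1; 1−1 = 0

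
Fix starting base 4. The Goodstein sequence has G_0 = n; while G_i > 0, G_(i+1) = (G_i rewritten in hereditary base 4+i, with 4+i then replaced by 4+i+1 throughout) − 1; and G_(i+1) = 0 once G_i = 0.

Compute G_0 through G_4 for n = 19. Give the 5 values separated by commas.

G_0=19  [base 4] 4^2 + 3  →[4↦5]→  5^2 + 3 = 28  −1 ⇒ G_1=27
G_1=27  [base 5] 5^2 + 2  →[5↦6]→  6^2 + 2 = 38  −1 ⇒ G_2=37
G_2=37  [base 6] 6^2 + 1  →[6↦7]→  7^2 + 1 = 50  −1 ⇒ G_3=49
G_3=49  [base 7] 7^2  →[7↦8]→  8^2 = 64  −1 ⇒ G_4=63

19, 27, 37, 49, 63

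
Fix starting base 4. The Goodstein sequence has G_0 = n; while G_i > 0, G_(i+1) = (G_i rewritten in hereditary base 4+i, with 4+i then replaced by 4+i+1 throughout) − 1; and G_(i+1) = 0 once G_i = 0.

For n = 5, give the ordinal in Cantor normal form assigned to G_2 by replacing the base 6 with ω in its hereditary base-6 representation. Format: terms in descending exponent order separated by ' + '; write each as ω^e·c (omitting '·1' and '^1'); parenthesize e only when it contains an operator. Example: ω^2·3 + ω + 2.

5

5 —HB4→ 4 + 1 —bump→ 5 + 1 = 6 —(−1)→ 5
5 —HB5→ 5 —bump→ 6 = 6 —(−1)→ 5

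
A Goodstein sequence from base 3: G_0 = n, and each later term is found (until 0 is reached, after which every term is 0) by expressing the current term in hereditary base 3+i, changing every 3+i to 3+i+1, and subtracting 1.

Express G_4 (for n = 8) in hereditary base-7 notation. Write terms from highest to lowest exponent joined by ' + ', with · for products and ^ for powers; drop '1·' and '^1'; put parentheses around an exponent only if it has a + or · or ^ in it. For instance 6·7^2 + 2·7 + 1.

8 —HB3→ 2·3 + 2 —bump→ 2·4 + 2 = 10 —(−1)→ 9
9 —HB4→ 2·4 + 1 —bump→ 2·5 + 1 = 11 —(−1)→ 10
10 —HB5→ 2·5 —bump→ 2·6 = 12 —(−1)→ 11
11 —HB6→ 6 + 5 —bump→ 7 + 5 = 12 —(−1)→ 11
11 —HB7→ 7 + 4 —bump→ 8 + 4 = 12 —(−1)→ 11

7 + 4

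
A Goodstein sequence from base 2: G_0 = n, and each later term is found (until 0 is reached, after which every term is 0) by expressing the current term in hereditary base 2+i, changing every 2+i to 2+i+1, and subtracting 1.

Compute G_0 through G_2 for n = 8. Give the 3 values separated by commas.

8, 80, 553

step 0: 8 = 2^(2 + 1); sub 3 for 2: 3^(3 + 1); = 81; G_1 = 81−1 = 80
step 1: 80 = 2·3^3 + 2·3^2 + 2·3 + 2; sub 4 for 3: 2·4^4 + 2·4^2 + 2·4 + 2; = 554; G_2 = 554−1 = 553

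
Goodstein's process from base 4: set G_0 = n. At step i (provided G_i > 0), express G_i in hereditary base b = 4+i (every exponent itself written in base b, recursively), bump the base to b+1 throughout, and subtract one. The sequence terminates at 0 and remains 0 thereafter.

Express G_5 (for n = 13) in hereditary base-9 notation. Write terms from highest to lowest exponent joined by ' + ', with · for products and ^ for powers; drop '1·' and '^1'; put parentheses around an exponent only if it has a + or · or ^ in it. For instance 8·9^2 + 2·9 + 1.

2·9 + 2

i=0: 13 = 3·4 + 1 (b=4); 4→5: 3·5 + 1 = 16; 16−1 = 15
i=1: 15 = 3·5 (b=5); 5→6: 3·6 = 18; 18−1 = 17
i=2: 17 = 2·6 + 5 (b=6); 6→7: 2·7 + 5 = 19; 19−1 = 18
i=3: 18 = 2·7 + 4 (b=7); 7→8: 2·8 + 4 = 20; 20−1 = 19
i=4: 19 = 2·8 + 3 (b=8); 8→9: 2·9 + 3 = 21; 21−1 = 20
i=5: 20 = 2·9 + 2 (b=9); 9→10: 2·10 + 2 = 22; 22−1 = 21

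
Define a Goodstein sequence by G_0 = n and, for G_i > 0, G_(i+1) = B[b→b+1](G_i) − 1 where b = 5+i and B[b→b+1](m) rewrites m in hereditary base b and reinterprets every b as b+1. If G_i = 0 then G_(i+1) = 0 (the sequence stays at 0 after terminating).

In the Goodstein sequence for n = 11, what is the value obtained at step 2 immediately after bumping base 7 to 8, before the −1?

14

G_0=11  [base 5] 2·5 + 1  →[5↦6]→  2·6 + 1 = 13  −1 ⇒ G_1=12
G_1=12  [base 6] 2·6  →[6↦7]→  2·7 = 14  −1 ⇒ G_2=13
G_2=13  [base 7] 7 + 6  →[7↦8]→  8 + 6 = 14  −1 ⇒ G_3=13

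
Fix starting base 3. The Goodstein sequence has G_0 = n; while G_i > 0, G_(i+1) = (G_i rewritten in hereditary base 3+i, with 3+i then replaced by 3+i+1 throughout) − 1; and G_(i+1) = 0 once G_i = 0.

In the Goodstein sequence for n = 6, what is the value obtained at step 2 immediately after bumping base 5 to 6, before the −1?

8

step 0: 6 = 2·3; sub 4 for 3: 2·4; = 8; G_1 = 8−1 = 7
step 1: 7 = 4 + 3; sub 5 for 4: 5 + 3; = 8; G_2 = 8−1 = 7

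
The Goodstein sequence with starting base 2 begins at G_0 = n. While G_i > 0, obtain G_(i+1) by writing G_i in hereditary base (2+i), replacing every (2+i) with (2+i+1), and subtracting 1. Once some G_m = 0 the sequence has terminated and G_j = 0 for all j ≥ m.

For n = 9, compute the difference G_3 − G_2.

base 2: 9 = 2^(2 + 1) + 1; at 3: 3^(3 + 1) + 1 = 82; next = 81
base 3: 81 = 3^(3 + 1); at 4: 4^(4 + 1) = 1024; next = 1023
base 4: 1023 = 3·4^4 + 3·4^3 + 3·4^2 + 3·4 + 3; at 5: 3·5^5 + 3·5^3 + 3·5^2 + 3·5 + 3 = 9843; next = 9842

8819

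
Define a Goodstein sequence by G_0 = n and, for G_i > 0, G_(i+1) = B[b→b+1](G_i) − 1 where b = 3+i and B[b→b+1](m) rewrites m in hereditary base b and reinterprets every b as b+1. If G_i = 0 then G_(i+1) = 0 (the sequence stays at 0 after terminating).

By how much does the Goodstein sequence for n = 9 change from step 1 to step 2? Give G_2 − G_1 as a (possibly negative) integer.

G_0=9  [base 3] 3^2  →[3↦4]→  4^2 = 16  −1 ⇒ G_1=15
G_1=15  [base 4] 3·4 + 3  →[4↦5]→  3·5 + 3 = 18  −1 ⇒ G_2=17

2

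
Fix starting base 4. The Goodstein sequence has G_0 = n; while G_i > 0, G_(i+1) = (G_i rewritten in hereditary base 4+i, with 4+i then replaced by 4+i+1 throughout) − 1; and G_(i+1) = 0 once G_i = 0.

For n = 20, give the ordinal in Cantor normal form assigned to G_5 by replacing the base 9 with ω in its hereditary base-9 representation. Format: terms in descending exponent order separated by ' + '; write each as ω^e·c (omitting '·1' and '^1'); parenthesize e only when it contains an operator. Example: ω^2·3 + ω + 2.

ω^2

i=0: 20 = 4^2 + 4 (b=4); 4→5: 5^2 + 5 = 30; 30−1 = 29
i=1: 29 = 5^2 + 4 (b=5); 5→6: 6^2 + 4 = 40; 40−1 = 39
i=2: 39 = 6^2 + 3 (b=6); 6→7: 7^2 + 3 = 52; 52−1 = 51
i=3: 51 = 7^2 + 2 (b=7); 7→8: 8^2 + 2 = 66; 66−1 = 65
i=4: 65 = 8^2 + 1 (b=8); 8→9: 9^2 + 1 = 82; 82−1 = 81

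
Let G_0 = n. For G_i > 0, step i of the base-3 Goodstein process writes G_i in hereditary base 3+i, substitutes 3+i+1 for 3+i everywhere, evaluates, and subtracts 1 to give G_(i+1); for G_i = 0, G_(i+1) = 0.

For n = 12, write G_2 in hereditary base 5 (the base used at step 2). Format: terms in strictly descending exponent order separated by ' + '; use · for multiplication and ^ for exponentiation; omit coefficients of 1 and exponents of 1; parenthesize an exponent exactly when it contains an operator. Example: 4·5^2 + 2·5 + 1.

12 —HB3→ 3^2 + 3 —bump→ 4^2 + 4 = 20 —(−1)→ 19
19 —HB4→ 4^2 + 3 —bump→ 5^2 + 3 = 28 —(−1)→ 27
27 —HB5→ 5^2 + 2 —bump→ 6^2 + 2 = 38 —(−1)→ 37

5^2 + 2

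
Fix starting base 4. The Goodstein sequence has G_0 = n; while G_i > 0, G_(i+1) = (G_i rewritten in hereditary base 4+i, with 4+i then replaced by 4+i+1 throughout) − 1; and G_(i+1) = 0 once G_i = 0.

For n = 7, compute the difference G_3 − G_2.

[0] 7 ≡ 4 + 3 (base 4). Lift 5: 8. −1: 7.
[1] 7 ≡ 5 + 2 (base 5). Lift 6: 8. −1: 7.
[2] 7 ≡ 6 + 1 (base 6). Lift 7: 8. −1: 7.

0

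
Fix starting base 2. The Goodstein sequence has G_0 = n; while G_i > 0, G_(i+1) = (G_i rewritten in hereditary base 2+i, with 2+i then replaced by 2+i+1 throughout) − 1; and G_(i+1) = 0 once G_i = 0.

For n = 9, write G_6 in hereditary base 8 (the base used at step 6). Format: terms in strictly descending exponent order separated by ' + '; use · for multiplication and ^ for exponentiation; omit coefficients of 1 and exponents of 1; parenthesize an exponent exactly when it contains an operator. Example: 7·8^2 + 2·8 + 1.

(0) 9|_2 = 2^(2 + 1) + 1 ↦ 3^(3 + 1) + 1|_3 = 82 ⇒ 81
(1) 81|_3 = 3^(3 + 1) ↦ 4^(4 + 1)|_4 = 1024 ⇒ 1023
(2) 1023|_4 = 3·4^4 + 3·4^3 + 3·4^2 + 3·4 + 3 ↦ 3·5^5 + 3·5^3 + 3·5^2 + 3·5 + 3|_5 = 9843 ⇒ 9842
(3) 9842|_5 = 3·5^5 + 3·5^3 + 3·5^2 + 3·5 + 2 ↦ 3·6^6 + 3·6^3 + 3·6^2 + 3·6 + 2|_6 = 140744 ⇒ 140743
(4) 140743|_6 = 3·6^6 + 3·6^3 + 3·6^2 + 3·6 + 1 ↦ 3·7^7 + 3·7^3 + 3·7^2 + 3·7 + 1|_7 = 2471827 ⇒ 2471826
(5) 2471826|_7 = 3·7^7 + 3·7^3 + 3·7^2 + 3·7 ↦ 3·8^8 + 3·8^3 + 3·8^2 + 3·8|_8 = 50333400 ⇒ 50333399
(6) 50333399|_8 = 3·8^8 + 3·8^3 + 3·8^2 + 2·8 + 7 ↦ 3·9^9 + 3·9^3 + 3·9^2 + 2·9 + 7|_9 = 1162263922 ⇒ 1162263921

3·8^8 + 3·8^3 + 3·8^2 + 2·8 + 7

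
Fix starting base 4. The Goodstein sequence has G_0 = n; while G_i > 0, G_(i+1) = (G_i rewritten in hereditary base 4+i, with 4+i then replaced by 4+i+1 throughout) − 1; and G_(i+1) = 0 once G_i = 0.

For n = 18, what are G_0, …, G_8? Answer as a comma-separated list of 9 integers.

G_0=18  [base 4] 4^2 + 2  →[4↦5]→  5^2 + 2 = 27  −1 ⇒ G_1=26
G_1=26  [base 5] 5^2 + 1  →[5↦6]→  6^2 + 1 = 37  −1 ⇒ G_2=36
G_2=36  [base 6] 6^2  →[6↦7]→  7^2 = 49  −1 ⇒ G_3=48
G_3=48  [base 7] 6·7 + 6  →[7↦8]→  6·8 + 6 = 54  −1 ⇒ G_4=53
G_4=53  [base 8] 6·8 + 5  →[8↦9]→  6·9 + 5 = 59  −1 ⇒ G_5=58
G_5=58  [base 9] 6·9 + 4  →[9↦10]→  6·10 + 4 = 64  −1 ⇒ G_6=63
G_6=63  [base 10] 6·10 + 3  →[10↦11]→  6·11 + 3 = 69  −1 ⇒ G_7=68
G_7=68  [base 11] 6·11 + 2  →[11↦12]→  6·12 + 2 = 74  −1 ⇒ G_8=73

18, 26, 36, 48, 53, 58, 63, 68, 73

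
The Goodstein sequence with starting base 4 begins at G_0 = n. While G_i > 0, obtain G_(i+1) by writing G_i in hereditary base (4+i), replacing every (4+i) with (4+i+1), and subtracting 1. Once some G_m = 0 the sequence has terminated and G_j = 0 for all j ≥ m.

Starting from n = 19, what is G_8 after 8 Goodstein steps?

[0] 19 ≡ 4^2 + 3 (base 4). Lift 5: 28. −1: 27.
[1] 27 ≡ 5^2 + 2 (base 5). Lift 6: 38. −1: 37.
[2] 37 ≡ 6^2 + 1 (base 6). Lift 7: 50. −1: 49.
[3] 49 ≡ 7^2 (base 7). Lift 8: 64. −1: 63.
[4] 63 ≡ 7·8 + 7 (base 8). Lift 9: 70. −1: 69.
[5] 69 ≡ 7·9 + 6 (base 9). Lift 10: 76. −1: 75.
[6] 75 ≡ 7·10 + 5 (base 10). Lift 11: 82. −1: 81.
[7] 81 ≡ 7·11 + 4 (base 11). Lift 12: 88. −1: 87.

87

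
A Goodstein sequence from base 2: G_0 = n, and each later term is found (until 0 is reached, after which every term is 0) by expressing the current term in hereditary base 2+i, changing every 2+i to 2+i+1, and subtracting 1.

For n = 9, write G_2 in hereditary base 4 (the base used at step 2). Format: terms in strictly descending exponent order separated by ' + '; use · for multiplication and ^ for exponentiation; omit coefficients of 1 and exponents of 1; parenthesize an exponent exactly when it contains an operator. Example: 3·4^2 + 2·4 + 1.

9 —HB2→ 2^(2 + 1) + 1 —bump→ 3^(3 + 1) + 1 = 82 —(−1)→ 81
81 —HB3→ 3^(3 + 1) —bump→ 4^(4 + 1) = 1024 —(−1)→ 1023
1023 —HB4→ 3·4^4 + 3·4^3 + 3·4^2 + 3·4 + 3 —bump→ 3·5^5 + 3·5^3 + 3·5^2 + 3·5 + 3 = 9843 —(−1)→ 9842

3·4^4 + 3·4^3 + 3·4^2 + 3·4 + 3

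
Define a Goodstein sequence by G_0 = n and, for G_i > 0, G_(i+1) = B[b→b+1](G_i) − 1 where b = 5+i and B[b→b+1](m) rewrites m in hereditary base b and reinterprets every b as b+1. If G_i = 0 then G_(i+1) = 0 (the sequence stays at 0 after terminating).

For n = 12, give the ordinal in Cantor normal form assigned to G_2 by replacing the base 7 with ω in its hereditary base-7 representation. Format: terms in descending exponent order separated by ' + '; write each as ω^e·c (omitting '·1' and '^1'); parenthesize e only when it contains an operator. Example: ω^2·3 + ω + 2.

i=0: 12 = 2·5 + 2 (b=5); 5→6: 2·6 + 2 = 14; 14−1 = 13
i=1: 13 = 2·6 + 1 (b=6); 6→7: 2·7 + 1 = 15; 15−1 = 14

ω·2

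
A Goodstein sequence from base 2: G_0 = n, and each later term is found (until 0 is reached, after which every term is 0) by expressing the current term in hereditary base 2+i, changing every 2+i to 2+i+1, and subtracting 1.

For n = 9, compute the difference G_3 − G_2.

step 0: 9 = 2^(2 + 1) + 1; sub 3 for 2: 3^(3 + 1) + 1; = 82; G_1 = 82−1 = 81
step 1: 81 = 3^(3 + 1); sub 4 for 3: 4^(4 + 1); = 1024; G_2 = 1024−1 = 1023
step 2: 1023 = 3·4^4 + 3·4^3 + 3·4^2 + 3·4 + 3; sub 5 for 4: 3·5^5 + 3·5^3 + 3·5^2 + 3·5 + 3; = 9843; G_3 = 9843−1 = 9842

8819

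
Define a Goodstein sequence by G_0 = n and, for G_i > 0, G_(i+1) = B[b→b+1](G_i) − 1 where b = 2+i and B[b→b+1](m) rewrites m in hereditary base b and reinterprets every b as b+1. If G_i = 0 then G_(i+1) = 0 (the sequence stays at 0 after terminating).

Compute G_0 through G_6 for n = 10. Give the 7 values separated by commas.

10, 83, 1025, 15625, 279935, 4215754, 84073323

i=0: 10 = 2^(2 + 1) + 2 (b=2); 2→3: 3^(3 + 1) + 3 = 84; 84−1 = 83
i=1: 83 = 3^(3 + 1) + 2 (b=3); 3→4: 4^(4 + 1) + 2 = 1026; 1026−1 = 1025
i=2: 1025 = 4^(4 + 1) + 1 (b=4); 4→5: 5^(5 + 1) + 1 = 15626; 15626−1 = 15625
i=3: 15625 = 5^(5 + 1) (b=5); 5→6: 6^(6 + 1) = 279936; 279936−1 = 279935
i=4: 279935 = 5·6^6 + 5·6^5 + 5·6^4 + 5·6^3 + 5·6^2 + 5·6 + 5 (b=6); 6→7: 5·7^7 + 5·7^5 + 5·7^4 + 5·7^3 + 5·7^2 + 5·7 + 5 = 4215755; 4215755−1 = 4215754
i=5: 4215754 = 5·7^7 + 5·7^5 + 5·7^4 + 5·7^3 + 5·7^2 + 5·7 + 4 (b=7); 7→8: 5·8^8 + 5·8^5 + 5·8^4 + 5·8^3 + 5·8^2 + 5·8 + 4 = 84073324; 84073324−1 = 84073323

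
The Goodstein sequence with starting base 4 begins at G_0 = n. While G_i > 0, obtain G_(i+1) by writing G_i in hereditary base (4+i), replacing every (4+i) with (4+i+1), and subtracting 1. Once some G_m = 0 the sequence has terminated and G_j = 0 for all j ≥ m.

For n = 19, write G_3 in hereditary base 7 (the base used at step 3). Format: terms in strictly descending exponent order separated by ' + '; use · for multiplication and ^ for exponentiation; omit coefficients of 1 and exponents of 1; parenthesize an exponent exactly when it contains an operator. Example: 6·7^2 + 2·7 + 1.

G_0 = 19. HB_4(19) = 4^2 + 3. Bump = 28. G_1 = 27.
G_1 = 27. HB_5(27) = 5^2 + 2. Bump = 38. G_2 = 37.
G_2 = 37. HB_6(37) = 6^2 + 1. Bump = 50. G_3 = 49.
G_3 = 49. HB_7(49) = 7^2. Bump = 64. G_4 = 63.

7^2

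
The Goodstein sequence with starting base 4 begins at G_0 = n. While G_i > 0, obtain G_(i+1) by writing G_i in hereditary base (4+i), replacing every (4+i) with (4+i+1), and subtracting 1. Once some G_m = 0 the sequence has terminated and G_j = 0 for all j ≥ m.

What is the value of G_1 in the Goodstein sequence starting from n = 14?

16

G_0=14  [base 4] 3·4 + 2  →[4↦5]→  3·5 + 2 = 17  −1 ⇒ G_1=16
G_1=16  [base 5] 3·5 + 1  →[5↦6]→  3·6 + 1 = 19  −1 ⇒ G_2=18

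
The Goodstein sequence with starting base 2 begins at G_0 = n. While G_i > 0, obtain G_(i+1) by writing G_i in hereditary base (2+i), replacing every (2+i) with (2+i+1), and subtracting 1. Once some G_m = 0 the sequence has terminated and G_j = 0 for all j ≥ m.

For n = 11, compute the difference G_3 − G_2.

14600

step 0: 11 = 2^(2 + 1) + 2 + 1; sub 3 for 2: 3^(3 + 1) + 3 + 1; = 85; G_1 = 85−1 = 84
step 1: 84 = 3^(3 + 1) + 3; sub 4 for 3: 4^(4 + 1) + 4; = 1028; G_2 = 1028−1 = 1027
step 2: 1027 = 4^(4 + 1) + 3; sub 5 for 4: 5^(5 + 1) + 3; = 15628; G_3 = 15628−1 = 15627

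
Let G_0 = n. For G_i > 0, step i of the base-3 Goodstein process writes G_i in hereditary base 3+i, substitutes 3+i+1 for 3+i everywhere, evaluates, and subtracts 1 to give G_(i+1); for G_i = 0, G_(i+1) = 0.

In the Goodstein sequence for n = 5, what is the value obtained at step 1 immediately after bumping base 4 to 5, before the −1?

6

(0) 5|_3 = 3 + 2 ↦ 4 + 2|_4 = 6 ⇒ 5
(1) 5|_4 = 4 + 1 ↦ 5 + 1|_5 = 6 ⇒ 5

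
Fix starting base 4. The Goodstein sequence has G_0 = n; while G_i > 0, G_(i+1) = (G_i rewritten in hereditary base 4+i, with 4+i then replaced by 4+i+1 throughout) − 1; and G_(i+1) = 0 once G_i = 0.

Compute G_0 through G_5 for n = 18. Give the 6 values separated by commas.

18, 26, 36, 48, 53, 58

i=0: 18 = 4^2 + 2 (b=4); 4→5: 5^2 + 2 = 27; 27−1 = 26
i=1: 26 = 5^2 + 1 (b=5); 5→6: 6^2 + 1 = 37; 37−1 = 36
i=2: 36 = 6^2 (b=6); 6→7: 7^2 = 49; 49−1 = 48
i=3: 48 = 6·7 + 6 (b=7); 7→8: 6·8 + 6 = 54; 54−1 = 53
i=4: 53 = 6·8 + 5 (b=8); 8→9: 6·9 + 5 = 59; 59−1 = 58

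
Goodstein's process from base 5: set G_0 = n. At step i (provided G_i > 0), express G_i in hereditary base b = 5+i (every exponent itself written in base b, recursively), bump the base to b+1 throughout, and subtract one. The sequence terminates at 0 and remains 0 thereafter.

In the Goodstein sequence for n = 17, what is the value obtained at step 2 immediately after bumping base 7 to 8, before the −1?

(0) 17|_5 = 3·5 + 2 ↦ 3·6 + 2|_6 = 20 ⇒ 19
(1) 19|_6 = 3·6 + 1 ↦ 3·7 + 1|_7 = 22 ⇒ 21
(2) 21|_7 = 3·7 ↦ 3·8|_8 = 24 ⇒ 23

24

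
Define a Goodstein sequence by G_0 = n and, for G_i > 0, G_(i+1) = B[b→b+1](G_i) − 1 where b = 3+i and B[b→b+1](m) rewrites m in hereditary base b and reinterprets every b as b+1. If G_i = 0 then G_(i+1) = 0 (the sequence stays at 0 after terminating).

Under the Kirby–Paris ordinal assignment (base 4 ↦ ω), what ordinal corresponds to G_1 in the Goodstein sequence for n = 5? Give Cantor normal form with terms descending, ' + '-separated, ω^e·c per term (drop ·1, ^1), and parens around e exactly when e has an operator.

ω + 1

base 3: 5 = 3 + 2; at 4: 4 + 2 = 6; next = 5
base 4: 5 = 4 + 1; at 5: 5 + 1 = 6; next = 5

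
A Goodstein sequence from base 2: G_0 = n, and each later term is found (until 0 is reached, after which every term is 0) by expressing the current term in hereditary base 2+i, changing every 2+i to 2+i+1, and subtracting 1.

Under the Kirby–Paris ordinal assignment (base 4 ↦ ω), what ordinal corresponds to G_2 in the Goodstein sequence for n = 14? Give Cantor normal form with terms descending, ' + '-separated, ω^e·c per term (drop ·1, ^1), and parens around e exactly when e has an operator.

i=0: 14 = 2^(2 + 1) + 2^2 + 2 (b=2); 2→3: 3^(3 + 1) + 3^3 + 3 = 111; 111−1 = 110
i=1: 110 = 3^(3 + 1) + 3^3 + 2 (b=3); 3→4: 4^(4 + 1) + 4^4 + 2 = 1282; 1282−1 = 1281

ω^(ω + 1) + ω^ω + 1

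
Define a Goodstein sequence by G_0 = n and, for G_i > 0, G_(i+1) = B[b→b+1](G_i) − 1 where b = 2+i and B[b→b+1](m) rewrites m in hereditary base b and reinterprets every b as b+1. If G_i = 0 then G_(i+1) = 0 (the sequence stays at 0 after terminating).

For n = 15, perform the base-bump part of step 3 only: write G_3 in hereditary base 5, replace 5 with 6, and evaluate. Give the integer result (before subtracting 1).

15 —HB2→ 2^(2 + 1) + 2^2 + 2 + 1 —bump→ 3^(3 + 1) + 3^3 + 3 + 1 = 112 —(−1)→ 111
111 —HB3→ 3^(3 + 1) + 3^3 + 3 —bump→ 4^(4 + 1) + 4^4 + 4 = 1284 —(−1)→ 1283
1283 —HB4→ 4^(4 + 1) + 4^4 + 3 —bump→ 5^(5 + 1) + 5^5 + 3 = 18753 —(−1)→ 18752
18752 —HB5→ 5^(5 + 1) + 5^5 + 2 —bump→ 6^(6 + 1) + 6^6 + 2 = 326594 —(−1)→ 326593

326594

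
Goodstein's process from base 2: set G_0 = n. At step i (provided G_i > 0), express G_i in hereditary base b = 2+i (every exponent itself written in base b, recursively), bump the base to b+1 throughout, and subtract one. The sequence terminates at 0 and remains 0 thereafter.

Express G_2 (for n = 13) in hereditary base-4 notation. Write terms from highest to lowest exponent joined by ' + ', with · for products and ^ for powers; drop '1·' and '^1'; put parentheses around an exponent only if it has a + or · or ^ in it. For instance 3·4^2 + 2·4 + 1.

4^(4 + 1) + 3·4^3 + 3·4^2 + 3·4 + 3

step 0: 13 = 2^(2 + 1) + 2^2 + 1; sub 3 for 2: 3^(3 + 1) + 3^3 + 1; = 109; G_1 = 109−1 = 108
step 1: 108 = 3^(3 + 1) + 3^3; sub 4 for 3: 4^(4 + 1) + 4^4; = 1280; G_2 = 1280−1 = 1279
step 2: 1279 = 4^(4 + 1) + 3·4^3 + 3·4^2 + 3·4 + 3; sub 5 for 4: 5^(5 + 1) + 3·5^3 + 3·5^2 + 3·5 + 3; = 16093; G_3 = 16093−1 = 16092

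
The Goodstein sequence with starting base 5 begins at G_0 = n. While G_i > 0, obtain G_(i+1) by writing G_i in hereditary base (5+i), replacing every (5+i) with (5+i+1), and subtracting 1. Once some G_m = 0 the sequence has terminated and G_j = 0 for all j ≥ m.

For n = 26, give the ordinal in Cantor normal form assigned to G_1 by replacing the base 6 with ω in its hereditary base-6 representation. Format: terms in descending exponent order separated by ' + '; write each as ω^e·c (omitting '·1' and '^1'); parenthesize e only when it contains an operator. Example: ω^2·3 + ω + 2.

ω^2

(0) 26|_5 = 5^2 + 1 ↦ 6^2 + 1|_6 = 37 ⇒ 36
(1) 36|_6 = 6^2 ↦ 7^2|_7 = 49 ⇒ 48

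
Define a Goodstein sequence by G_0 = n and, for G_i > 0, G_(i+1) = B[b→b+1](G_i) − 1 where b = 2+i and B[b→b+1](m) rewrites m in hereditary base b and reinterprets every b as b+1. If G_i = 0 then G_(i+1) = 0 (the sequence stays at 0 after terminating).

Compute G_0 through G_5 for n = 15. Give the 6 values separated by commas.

15, 111, 1283, 18752, 326593, 6588344

(0) 15|_2 = 2^(2 + 1) + 2^2 + 2 + 1 ↦ 3^(3 + 1) + 3^3 + 3 + 1|_3 = 112 ⇒ 111
(1) 111|_3 = 3^(3 + 1) + 3^3 + 3 ↦ 4^(4 + 1) + 4^4 + 4|_4 = 1284 ⇒ 1283
(2) 1283|_4 = 4^(4 + 1) + 4^4 + 3 ↦ 5^(5 + 1) + 5^5 + 3|_5 = 18753 ⇒ 18752
(3) 18752|_5 = 5^(5 + 1) + 5^5 + 2 ↦ 6^(6 + 1) + 6^6 + 2|_6 = 326594 ⇒ 326593
(4) 326593|_6 = 6^(6 + 1) + 6^6 + 1 ↦ 7^(7 + 1) + 7^7 + 1|_7 = 6588345 ⇒ 6588344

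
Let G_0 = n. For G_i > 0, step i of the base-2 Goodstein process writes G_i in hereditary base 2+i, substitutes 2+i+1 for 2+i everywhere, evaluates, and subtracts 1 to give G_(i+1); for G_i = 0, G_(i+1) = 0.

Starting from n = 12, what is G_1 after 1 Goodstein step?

[0] 12 ≡ 2^(2 + 1) + 2^2 (base 2). Lift 3: 108. −1: 107.
[1] 107 ≡ 3^(3 + 1) + 2·3^2 + 2·3 + 2 (base 3). Lift 4: 1066. −1: 1065.

107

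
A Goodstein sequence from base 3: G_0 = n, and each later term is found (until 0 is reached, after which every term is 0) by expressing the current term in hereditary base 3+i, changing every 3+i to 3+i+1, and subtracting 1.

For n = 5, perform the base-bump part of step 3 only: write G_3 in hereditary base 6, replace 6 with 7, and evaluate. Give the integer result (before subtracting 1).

5

step 0: 5 = 3 + 2; sub 4 for 3: 4 + 2; = 6; G_1 = 6−1 = 5
step 1: 5 = 4 + 1; sub 5 for 4: 5 + 1; = 6; G_2 = 6−1 = 5
step 2: 5 = 5; sub 6 for 5: 6; = 6; G_3 = 6−1 = 5
step 3: 5 = 5; sub 7 for 6: 5; = 5; G_4 = 5−1 = 4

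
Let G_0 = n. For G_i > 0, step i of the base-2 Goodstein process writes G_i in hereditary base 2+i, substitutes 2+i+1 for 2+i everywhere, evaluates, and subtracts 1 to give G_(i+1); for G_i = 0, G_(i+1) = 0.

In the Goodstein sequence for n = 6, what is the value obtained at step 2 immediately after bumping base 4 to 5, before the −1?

3126

i=0: 6 = 2^2 + 2 (b=2); 2→3: 3^3 + 3 = 30; 30−1 = 29
i=1: 29 = 3^3 + 2 (b=3); 3→4: 4^4 + 2 = 258; 258−1 = 257
i=2: 257 = 4^4 + 1 (b=4); 4→5: 5^5 + 1 = 3126; 3126−1 = 3125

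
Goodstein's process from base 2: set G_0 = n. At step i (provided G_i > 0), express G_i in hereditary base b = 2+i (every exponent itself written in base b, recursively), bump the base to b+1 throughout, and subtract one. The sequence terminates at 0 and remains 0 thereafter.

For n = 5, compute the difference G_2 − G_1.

5 —HB2→ 2^2 + 1 —bump→ 3^3 + 1 = 28 —(−1)→ 27
27 —HB3→ 3^3 —bump→ 4^4 = 256 —(−1)→ 255

228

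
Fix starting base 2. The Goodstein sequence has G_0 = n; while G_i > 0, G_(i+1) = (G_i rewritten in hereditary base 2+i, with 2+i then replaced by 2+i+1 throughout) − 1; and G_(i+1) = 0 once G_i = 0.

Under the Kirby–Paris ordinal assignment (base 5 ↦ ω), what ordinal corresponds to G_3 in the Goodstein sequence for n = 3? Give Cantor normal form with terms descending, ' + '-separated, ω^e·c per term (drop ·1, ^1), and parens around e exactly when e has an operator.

[0] 3 ≡ 2 + 1 (base 2). Lift 3: 4. −1: 3.
[1] 3 ≡ 3 (base 3). Lift 4: 4. −1: 3.
[2] 3 ≡ 3 (base 4). Lift 5: 3. −1: 2.
[3] 2 ≡ 2 (base 5). Lift 6: 2. −1: 1.

2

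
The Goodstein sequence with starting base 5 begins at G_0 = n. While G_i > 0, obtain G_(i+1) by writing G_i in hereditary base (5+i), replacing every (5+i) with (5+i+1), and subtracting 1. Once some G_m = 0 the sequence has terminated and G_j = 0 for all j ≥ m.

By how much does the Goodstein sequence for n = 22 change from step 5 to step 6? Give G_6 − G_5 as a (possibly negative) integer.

G_0=22  [base 5] 4·5 + 2  →[5↦6]→  4·6 + 2 = 26  −1 ⇒ G_1=25
G_1=25  [base 6] 4·6 + 1  →[6↦7]→  4·7 + 1 = 29  −1 ⇒ G_2=28
G_2=28  [base 7] 4·7  →[7↦8]→  4·8 = 32  −1 ⇒ G_3=31
G_3=31  [base 8] 3·8 + 7  →[8↦9]→  3·9 + 7 = 34  −1 ⇒ G_4=33
G_4=33  [base 9] 3·9 + 6  →[9↦10]→  3·10 + 6 = 36  −1 ⇒ G_5=35
G_5=35  [base 10] 3·10 + 5  →[10↦11]→  3·11 + 5 = 38  −1 ⇒ G_6=37

2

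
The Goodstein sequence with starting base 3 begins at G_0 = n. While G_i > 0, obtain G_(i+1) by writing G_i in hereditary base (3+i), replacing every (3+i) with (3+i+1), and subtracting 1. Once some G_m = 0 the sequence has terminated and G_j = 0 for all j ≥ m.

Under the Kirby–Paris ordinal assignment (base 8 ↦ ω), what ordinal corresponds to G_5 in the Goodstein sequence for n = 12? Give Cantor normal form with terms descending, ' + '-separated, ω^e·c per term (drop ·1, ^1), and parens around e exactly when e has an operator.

ω·7 + 7

[0] 12 ≡ 3^2 + 3 (base 3). Lift 4: 20. −1: 19.
[1] 19 ≡ 4^2 + 3 (base 4). Lift 5: 28. −1: 27.
[2] 27 ≡ 5^2 + 2 (base 5). Lift 6: 38. −1: 37.
[3] 37 ≡ 6^2 + 1 (base 6). Lift 7: 50. −1: 49.
[4] 49 ≡ 7^2 (base 7). Lift 8: 64. −1: 63.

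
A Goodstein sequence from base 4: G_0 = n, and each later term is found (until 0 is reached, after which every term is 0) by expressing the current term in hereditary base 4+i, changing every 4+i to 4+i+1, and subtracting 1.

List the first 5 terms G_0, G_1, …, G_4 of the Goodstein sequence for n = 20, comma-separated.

step 0: 20 = 4^2 + 4; sub 5 for 4: 5^2 + 5; = 30; G_1 = 30−1 = 29
step 1: 29 = 5^2 + 4; sub 6 for 5: 6^2 + 4; = 40; G_2 = 40−1 = 39
step 2: 39 = 6^2 + 3; sub 7 for 6: 7^2 + 3; = 52; G_3 = 52−1 = 51
step 3: 51 = 7^2 + 2; sub 8 for 7: 8^2 + 2; = 66; G_4 = 66−1 = 65

20, 29, 39, 51, 65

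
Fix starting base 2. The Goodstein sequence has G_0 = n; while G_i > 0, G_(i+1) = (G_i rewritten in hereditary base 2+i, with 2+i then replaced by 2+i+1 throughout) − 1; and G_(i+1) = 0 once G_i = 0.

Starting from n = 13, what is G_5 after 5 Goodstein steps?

13 —HB2→ 2^(2 + 1) + 2^2 + 1 —bump→ 3^(3 + 1) + 3^3 + 1 = 109 —(−1)→ 108
108 —HB3→ 3^(3 + 1) + 3^3 —bump→ 4^(4 + 1) + 4^4 = 1280 —(−1)→ 1279
1279 —HB4→ 4^(4 + 1) + 3·4^3 + 3·4^2 + 3·4 + 3 —bump→ 5^(5 + 1) + 3·5^3 + 3·5^2 + 3·5 + 3 = 16093 —(−1)→ 16092
16092 —HB5→ 5^(5 + 1) + 3·5^3 + 3·5^2 + 3·5 + 2 —bump→ 6^(6 + 1) + 3·6^3 + 3·6^2 + 3·6 + 2 = 280712 —(−1)→ 280711
280711 —HB6→ 6^(6 + 1) + 3·6^3 + 3·6^2 + 3·6 + 1 —bump→ 7^(7 + 1) + 3·7^3 + 3·7^2 + 3·7 + 1 = 5765999 —(−1)→ 5765998
5765998 —HB7→ 7^(7 + 1) + 3·7^3 + 3·7^2 + 3·7 —bump→ 8^(8 + 1) + 3·8^3 + 3·8^2 + 3·8 = 134219480 —(−1)→ 134219479

5765998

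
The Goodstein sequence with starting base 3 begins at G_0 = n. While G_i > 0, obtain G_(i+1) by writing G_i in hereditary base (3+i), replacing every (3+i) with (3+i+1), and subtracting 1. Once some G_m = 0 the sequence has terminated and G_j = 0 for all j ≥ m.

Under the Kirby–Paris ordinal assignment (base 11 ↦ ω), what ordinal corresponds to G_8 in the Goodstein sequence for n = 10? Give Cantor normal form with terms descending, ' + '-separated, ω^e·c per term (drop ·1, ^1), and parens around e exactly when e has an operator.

i=0: 10 = 3^2 + 1 (b=3); 3→4: 4^2 + 1 = 17; 17−1 = 16
i=1: 16 = 4^2 (b=4); 4→5: 5^2 = 25; 25−1 = 24
i=2: 24 = 4·5 + 4 (b=5); 5→6: 4·6 + 4 = 28; 28−1 = 27
i=3: 27 = 4·6 + 3 (b=6); 6→7: 4·7 + 3 = 31; 31−1 = 30
i=4: 30 = 4·7 + 2 (b=7); 7→8: 4·8 + 2 = 34; 34−1 = 33
i=5: 33 = 4·8 + 1 (b=8); 8→9: 4·9 + 1 = 37; 37−1 = 36
i=6: 36 = 4·9 (b=9); 9→10: 4·10 = 40; 40−1 = 39
i=7: 39 = 3·10 + 9 (b=10); 10→11: 3·11 + 9 = 42; 42−1 = 41

ω·3 + 8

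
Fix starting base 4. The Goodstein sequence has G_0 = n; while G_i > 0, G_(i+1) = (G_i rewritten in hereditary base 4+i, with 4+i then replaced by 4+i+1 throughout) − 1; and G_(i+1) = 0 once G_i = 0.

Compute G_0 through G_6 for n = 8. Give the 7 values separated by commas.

base 4: 8 = 2·4; at 5: 2·5 = 10; next = 9
base 5: 9 = 5 + 4; at 6: 6 + 4 = 10; next = 9
base 6: 9 = 6 + 3; at 7: 7 + 3 = 10; next = 9
base 7: 9 = 7 + 2; at 8: 8 + 2 = 10; next = 9
base 8: 9 = 8 + 1; at 9: 9 + 1 = 10; next = 9
base 9: 9 = 9; at 10: 10 = 10; next = 9

8, 9, 9, 9, 9, 9, 9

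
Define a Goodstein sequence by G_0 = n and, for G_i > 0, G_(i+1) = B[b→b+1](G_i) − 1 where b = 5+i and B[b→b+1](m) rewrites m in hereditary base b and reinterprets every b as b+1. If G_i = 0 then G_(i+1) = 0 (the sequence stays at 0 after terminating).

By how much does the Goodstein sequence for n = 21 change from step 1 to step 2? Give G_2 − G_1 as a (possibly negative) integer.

3

[0] 21 ≡ 4·5 + 1 (base 5). Lift 6: 25. −1: 24.
[1] 24 ≡ 4·6 (base 6). Lift 7: 28. −1: 27.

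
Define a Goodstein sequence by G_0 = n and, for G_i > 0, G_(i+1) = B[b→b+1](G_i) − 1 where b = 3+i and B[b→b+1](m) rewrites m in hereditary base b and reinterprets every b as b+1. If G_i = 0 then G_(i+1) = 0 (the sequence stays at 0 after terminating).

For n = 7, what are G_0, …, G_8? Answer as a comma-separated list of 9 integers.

[0] 7 ≡ 2·3 + 1 (base 3). Lift 4: 9. −1: 8.
[1] 8 ≡ 2·4 (base 4). Lift 5: 10. −1: 9.
[2] 9 ≡ 5 + 4 (base 5). Lift 6: 10. −1: 9.
[3] 9 ≡ 6 + 3 (base 6). Lift 7: 10. −1: 9.
[4] 9 ≡ 7 + 2 (base 7). Lift 8: 10. −1: 9.
[5] 9 ≡ 8 + 1 (base 8). Lift 9: 10. −1: 9.
[6] 9 ≡ 9 (base 9). Lift 10: 10. −1: 9.
[7] 9 ≡ 9 (base 10). Lift 11: 9. −1: 8.

7, 8, 9, 9, 9, 9, 9, 9, 8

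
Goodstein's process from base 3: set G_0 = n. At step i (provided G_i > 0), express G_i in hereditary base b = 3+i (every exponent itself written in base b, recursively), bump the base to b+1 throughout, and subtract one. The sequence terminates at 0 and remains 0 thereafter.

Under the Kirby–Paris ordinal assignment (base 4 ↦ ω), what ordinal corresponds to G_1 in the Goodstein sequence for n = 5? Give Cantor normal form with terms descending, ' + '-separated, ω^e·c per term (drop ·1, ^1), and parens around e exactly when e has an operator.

G_0=5  [base 3] 3 + 2  →[3↦4]→  4 + 2 = 6  −1 ⇒ G_1=5
G_1=5  [base 4] 4 + 1  →[4↦5]→  5 + 1 = 6  −1 ⇒ G_2=5

ω + 1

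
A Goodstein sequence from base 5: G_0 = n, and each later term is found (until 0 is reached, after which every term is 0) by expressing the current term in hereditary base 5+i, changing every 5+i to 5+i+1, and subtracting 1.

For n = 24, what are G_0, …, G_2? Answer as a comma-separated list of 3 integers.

24, 27, 30

G_0 = 24. HB_5(24) = 4·5 + 4. Bump = 28. G_1 = 27.
G_1 = 27. HB_6(27) = 4·6 + 3. Bump = 31. G_2 = 30.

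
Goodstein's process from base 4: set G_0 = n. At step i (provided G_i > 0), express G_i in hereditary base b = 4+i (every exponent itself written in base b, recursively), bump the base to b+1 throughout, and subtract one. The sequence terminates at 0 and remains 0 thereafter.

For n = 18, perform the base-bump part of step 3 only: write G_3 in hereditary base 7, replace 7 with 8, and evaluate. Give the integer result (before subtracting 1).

i=0: 18 = 4^2 + 2 (b=4); 4→5: 5^2 + 2 = 27; 27−1 = 26
i=1: 26 = 5^2 + 1 (b=5); 5→6: 6^2 + 1 = 37; 37−1 = 36
i=2: 36 = 6^2 (b=6); 6→7: 7^2 = 49; 49−1 = 48
i=3: 48 = 6·7 + 6 (b=7); 7→8: 6·8 + 6 = 54; 54−1 = 53

54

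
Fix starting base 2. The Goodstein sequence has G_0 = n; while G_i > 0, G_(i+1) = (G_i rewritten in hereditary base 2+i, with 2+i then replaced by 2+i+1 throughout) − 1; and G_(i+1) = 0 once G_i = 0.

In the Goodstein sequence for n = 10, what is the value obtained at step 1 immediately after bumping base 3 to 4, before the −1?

1026

step 0: 10 = 2^(2 + 1) + 2; sub 3 for 2: 3^(3 + 1) + 3; = 84; G_1 = 84−1 = 83
step 1: 83 = 3^(3 + 1) + 2; sub 4 for 3: 4^(4 + 1) + 2; = 1026; G_2 = 1026−1 = 1025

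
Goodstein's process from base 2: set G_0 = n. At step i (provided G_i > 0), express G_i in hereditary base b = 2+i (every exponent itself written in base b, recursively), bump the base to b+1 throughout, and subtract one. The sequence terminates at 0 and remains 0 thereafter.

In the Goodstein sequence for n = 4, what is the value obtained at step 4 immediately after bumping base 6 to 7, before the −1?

(0) 4|_2 = 2^2 ↦ 3^3|_3 = 27 ⇒ 26
(1) 26|_3 = 2·3^2 + 2·3 + 2 ↦ 2·4^2 + 2·4 + 2|_4 = 42 ⇒ 41
(2) 41|_4 = 2·4^2 + 2·4 + 1 ↦ 2·5^2 + 2·5 + 1|_5 = 61 ⇒ 60
(3) 60|_5 = 2·5^2 + 2·5 ↦ 2·6^2 + 2·6|_6 = 84 ⇒ 83
(4) 83|_6 = 2·6^2 + 6 + 5 ↦ 2·7^2 + 7 + 5|_7 = 110 ⇒ 109

110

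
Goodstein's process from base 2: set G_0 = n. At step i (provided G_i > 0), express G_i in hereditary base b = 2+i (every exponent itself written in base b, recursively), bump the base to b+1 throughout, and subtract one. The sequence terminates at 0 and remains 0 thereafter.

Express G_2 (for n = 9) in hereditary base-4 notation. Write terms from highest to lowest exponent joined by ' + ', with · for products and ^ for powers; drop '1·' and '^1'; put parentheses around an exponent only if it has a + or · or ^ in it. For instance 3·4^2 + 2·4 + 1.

3·4^4 + 3·4^3 + 3·4^2 + 3·4 + 3

base 2: 9 = 2^(2 + 1) + 1; at 3: 3^(3 + 1) + 1 = 82; next = 81
base 3: 81 = 3^(3 + 1); at 4: 4^(4 + 1) = 1024; next = 1023
base 4: 1023 = 3·4^4 + 3·4^3 + 3·4^2 + 3·4 + 3; at 5: 3·5^5 + 3·5^3 + 3·5^2 + 3·5 + 3 = 9843; next = 9842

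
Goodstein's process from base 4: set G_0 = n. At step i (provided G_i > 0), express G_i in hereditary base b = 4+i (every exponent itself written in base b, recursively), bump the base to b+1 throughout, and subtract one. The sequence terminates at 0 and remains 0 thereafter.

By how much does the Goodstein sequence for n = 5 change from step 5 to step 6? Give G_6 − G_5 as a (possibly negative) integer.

-1

(0) 5|_4 = 4 + 1 ↦ 5 + 1|_5 = 6 ⇒ 5
(1) 5|_5 = 5 ↦ 6|_6 = 6 ⇒ 5
(2) 5|_6 = 5 ↦ 5|_7 = 5 ⇒ 4
(3) 4|_7 = 4 ↦ 4|_8 = 4 ⇒ 3
(4) 3|_8 = 3 ↦ 3|_9 = 3 ⇒ 2
(5) 2|_9 = 2 ↦ 2|_10 = 2 ⇒ 1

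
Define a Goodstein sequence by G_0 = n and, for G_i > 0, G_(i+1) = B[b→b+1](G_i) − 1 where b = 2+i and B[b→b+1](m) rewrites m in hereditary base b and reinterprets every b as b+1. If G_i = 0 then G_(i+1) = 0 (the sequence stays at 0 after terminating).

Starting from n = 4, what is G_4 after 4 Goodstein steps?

base 2: 4 = 2^2; at 3: 3^3 = 27; next = 26
base 3: 26 = 2·3^2 + 2·3 + 2; at 4: 2·4^2 + 2·4 + 2 = 42; next = 41
base 4: 41 = 2·4^2 + 2·4 + 1; at 5: 2·5^2 + 2·5 + 1 = 61; next = 60
base 5: 60 = 2·5^2 + 2·5; at 6: 2·6^2 + 2·6 = 84; next = 83
base 6: 83 = 2·6^2 + 6 + 5; at 7: 2·7^2 + 7 + 5 = 110; next = 109

83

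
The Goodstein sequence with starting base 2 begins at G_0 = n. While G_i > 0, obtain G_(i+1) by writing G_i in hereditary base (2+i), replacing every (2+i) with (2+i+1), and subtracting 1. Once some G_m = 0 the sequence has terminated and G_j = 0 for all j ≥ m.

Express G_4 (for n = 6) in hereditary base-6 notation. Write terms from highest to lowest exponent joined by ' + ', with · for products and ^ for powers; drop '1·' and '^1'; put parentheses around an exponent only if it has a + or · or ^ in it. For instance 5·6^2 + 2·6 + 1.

G_0=6  [base 2] 2^2 + 2  →[2↦3]→  3^3 + 3 = 30  −1 ⇒ G_1=29
G_1=29  [base 3] 3^3 + 2  →[3↦4]→  4^4 + 2 = 258  −1 ⇒ G_2=257
G_2=257  [base 4] 4^4 + 1  →[4↦5]→  5^5 + 1 = 3126  −1 ⇒ G_3=3125
G_3=3125  [base 5] 5^5  →[5↦6]→  6^6 = 46656  −1 ⇒ G_4=46655

5·6^5 + 5·6^4 + 5·6^3 + 5·6^2 + 5·6 + 5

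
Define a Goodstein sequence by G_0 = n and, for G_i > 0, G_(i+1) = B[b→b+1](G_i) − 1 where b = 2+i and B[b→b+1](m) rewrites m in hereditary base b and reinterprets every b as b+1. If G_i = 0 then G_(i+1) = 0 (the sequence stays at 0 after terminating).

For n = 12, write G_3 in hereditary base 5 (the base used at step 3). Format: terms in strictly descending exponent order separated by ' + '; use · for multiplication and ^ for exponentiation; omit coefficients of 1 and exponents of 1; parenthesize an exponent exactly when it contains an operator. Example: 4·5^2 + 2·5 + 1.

5^(5 + 1) + 2·5^2 + 2·5

G_0=12  [base 2] 2^(2 + 1) + 2^2  →[2↦3]→  3^(3 + 1) + 3^3 = 108  −1 ⇒ G_1=107
G_1=107  [base 3] 3^(3 + 1) + 2·3^2 + 2·3 + 2  →[3↦4]→  4^(4 + 1) + 2·4^2 + 2·4 + 2 = 1066  −1 ⇒ G_2=1065
G_2=1065  [base 4] 4^(4 + 1) + 2·4^2 + 2·4 + 1  →[4↦5]→  5^(5 + 1) + 2·5^2 + 2·5 + 1 = 15686  −1 ⇒ G_3=15685
G_3=15685  [base 5] 5^(5 + 1) + 2·5^2 + 2·5  →[5↦6]→  6^(6 + 1) + 2·6^2 + 2·6 = 280020  −1 ⇒ G_4=280019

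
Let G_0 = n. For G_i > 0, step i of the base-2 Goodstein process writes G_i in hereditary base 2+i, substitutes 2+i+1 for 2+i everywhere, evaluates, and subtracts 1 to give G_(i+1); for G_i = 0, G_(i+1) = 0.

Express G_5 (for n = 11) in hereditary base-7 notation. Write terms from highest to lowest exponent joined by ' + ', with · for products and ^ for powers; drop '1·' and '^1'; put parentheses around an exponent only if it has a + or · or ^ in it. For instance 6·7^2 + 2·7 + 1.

G_0=11  [base 2] 2^(2 + 1) + 2 + 1  →[2↦3]→  3^(3 + 1) + 3 + 1 = 85  −1 ⇒ G_1=84
G_1=84  [base 3] 3^(3 + 1) + 3  →[3↦4]→  4^(4 + 1) + 4 = 1028  −1 ⇒ G_2=1027
G_2=1027  [base 4] 4^(4 + 1) + 3  →[4↦5]→  5^(5 + 1) + 3 = 15628  −1 ⇒ G_3=15627
G_3=15627  [base 5] 5^(5 + 1) + 2  →[5↦6]→  6^(6 + 1) + 2 = 279938  −1 ⇒ G_4=279937
G_4=279937  [base 6] 6^(6 + 1) + 1  →[6↦7]→  7^(7 + 1) + 1 = 5764802  −1 ⇒ G_5=5764801
G_5=5764801  [base 7] 7^(7 + 1)  →[7↦8]→  8^(8 + 1) = 134217728  −1 ⇒ G_6=134217727

7^(7 + 1)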